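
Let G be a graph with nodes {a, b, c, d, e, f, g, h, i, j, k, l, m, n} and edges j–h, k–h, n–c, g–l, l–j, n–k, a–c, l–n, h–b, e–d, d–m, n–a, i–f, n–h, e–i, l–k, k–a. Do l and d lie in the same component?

No

The component containing l is {a, b, c, g, h, j, k, l, n}, and d is not in it.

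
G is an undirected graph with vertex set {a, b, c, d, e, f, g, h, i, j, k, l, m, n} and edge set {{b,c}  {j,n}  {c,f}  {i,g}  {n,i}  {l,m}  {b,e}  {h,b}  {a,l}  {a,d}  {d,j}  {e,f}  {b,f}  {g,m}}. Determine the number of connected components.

3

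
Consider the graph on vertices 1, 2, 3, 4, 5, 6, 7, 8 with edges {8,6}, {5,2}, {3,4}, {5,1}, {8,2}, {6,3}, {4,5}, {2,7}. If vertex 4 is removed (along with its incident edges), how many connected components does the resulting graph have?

1

With 4 gone, the remaining components are: {1, 2, 3, 5, 6, 7, 8}.
That is 1 component.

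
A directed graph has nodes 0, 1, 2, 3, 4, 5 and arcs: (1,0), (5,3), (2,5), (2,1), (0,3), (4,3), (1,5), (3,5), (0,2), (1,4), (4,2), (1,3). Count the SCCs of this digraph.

{0, 1, 2, 4} are all mutually reachable — one SCC of size 4.
{3, 5} are all mutually reachable — one SCC of size 2.
That gives 2 strongly connected components.

2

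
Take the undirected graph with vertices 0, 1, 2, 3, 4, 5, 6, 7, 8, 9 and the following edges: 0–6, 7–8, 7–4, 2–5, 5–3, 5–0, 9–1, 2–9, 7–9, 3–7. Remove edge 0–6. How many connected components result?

2

Before removal there is 1 component.
0–6 is a bridge — removing it separates 0's side from 6's side.
After removal: 2 components.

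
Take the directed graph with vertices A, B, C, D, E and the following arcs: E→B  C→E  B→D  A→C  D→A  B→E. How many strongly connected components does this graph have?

1

{A, B, C, D, E} are all mutually reachable — one SCC of size 5.
That gives 1 strongly connected component.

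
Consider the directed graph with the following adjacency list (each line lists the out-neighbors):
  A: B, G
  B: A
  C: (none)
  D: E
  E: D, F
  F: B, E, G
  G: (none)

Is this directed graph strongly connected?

There is no directed path from G to C, so the graph is not strongly connected.

No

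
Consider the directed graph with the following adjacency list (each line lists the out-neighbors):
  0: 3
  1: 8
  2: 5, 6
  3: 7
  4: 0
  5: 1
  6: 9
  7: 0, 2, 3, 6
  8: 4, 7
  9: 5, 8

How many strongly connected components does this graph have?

{0, 1, 2, 3, 4, 5, 6, 7, 8, 9} are all mutually reachable — one SCC of size 10.
That gives 1 strongly connected component.

1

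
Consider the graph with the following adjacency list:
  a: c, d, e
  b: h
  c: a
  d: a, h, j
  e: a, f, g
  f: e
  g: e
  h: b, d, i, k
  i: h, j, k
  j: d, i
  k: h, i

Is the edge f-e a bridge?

Yes

Removing f-e leaves no path between f and e: the component count goes from 1 to 2. So it is a bridge.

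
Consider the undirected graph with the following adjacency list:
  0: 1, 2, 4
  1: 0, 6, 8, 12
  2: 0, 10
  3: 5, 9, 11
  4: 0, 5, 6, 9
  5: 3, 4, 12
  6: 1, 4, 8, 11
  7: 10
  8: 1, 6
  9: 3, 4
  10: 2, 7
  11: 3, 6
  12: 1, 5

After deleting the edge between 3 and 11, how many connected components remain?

1

3 and 11 are still connected via 3-9-4-6-11, so the component count stays at 1.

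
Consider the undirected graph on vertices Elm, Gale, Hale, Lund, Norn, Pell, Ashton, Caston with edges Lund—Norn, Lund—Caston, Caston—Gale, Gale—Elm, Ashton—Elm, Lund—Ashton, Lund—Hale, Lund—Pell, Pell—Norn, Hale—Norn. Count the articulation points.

1

Removing Lund increases the component count from 1 to 2, so Lund is a cut vertex.
By contrast removing Hale leaves 1 component; it is not a cut vertex. No other vertex is a cut vertex either.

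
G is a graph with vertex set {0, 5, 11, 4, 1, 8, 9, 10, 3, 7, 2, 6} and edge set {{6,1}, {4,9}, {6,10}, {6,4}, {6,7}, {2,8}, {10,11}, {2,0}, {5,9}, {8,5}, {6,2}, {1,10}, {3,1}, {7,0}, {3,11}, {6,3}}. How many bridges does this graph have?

The edges on the cycle 6-7-0-2-6 are not bridges since each lies on that cycle.
Every edge lies on some cycle, so there are no bridges.

0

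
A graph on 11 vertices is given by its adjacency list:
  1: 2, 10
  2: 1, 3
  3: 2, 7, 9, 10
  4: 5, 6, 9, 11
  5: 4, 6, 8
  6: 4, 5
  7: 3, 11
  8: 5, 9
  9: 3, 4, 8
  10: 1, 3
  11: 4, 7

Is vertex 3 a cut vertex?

Yes

Deleting 3 raises the number of components from 1 to 2, so 3 is a cut vertex.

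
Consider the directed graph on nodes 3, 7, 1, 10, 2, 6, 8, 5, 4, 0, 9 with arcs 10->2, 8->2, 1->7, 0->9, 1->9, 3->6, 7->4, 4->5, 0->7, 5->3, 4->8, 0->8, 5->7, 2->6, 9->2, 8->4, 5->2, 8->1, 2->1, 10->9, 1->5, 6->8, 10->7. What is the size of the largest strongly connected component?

{1, 2, 3, 4, 5, 6, 7, 8, 9} are all mutually reachable — one SCC of size 9.
{0} is an SCC by itself.
{10} is an SCC by itself.
The largest has 9 vertices.

9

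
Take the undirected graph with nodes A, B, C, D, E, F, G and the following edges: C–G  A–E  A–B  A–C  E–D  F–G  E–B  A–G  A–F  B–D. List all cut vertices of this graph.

A

Removing A increases the component count from 1 to 2, so A is a cut vertex.
By contrast removing E leaves 1 component; it is not a cut vertex. No other vertex is a cut vertex either.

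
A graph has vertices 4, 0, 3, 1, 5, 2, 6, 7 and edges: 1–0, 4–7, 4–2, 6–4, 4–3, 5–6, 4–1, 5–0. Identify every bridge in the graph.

2-4, 3-4, 4-7

The edges on the cycle 5-6-4-1-0-5 are not bridges since each lies on that cycle.
But removing 4–2 disconnects 4 from 2; removing 4–7 disconnects 4 from 7; removing 4–3 disconnects 4 from 3 — these are bridges.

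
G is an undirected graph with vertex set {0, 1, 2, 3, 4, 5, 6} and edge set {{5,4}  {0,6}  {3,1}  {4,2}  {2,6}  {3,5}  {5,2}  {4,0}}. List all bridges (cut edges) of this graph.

1-3, 3-5

The edges on the cycle 5-4-0-6-2-5 are not bridges since each lies on that cycle.
But removing 5—3 disconnects 5 from 3; removing 1—3 disconnects 1 from 3 — these are bridges.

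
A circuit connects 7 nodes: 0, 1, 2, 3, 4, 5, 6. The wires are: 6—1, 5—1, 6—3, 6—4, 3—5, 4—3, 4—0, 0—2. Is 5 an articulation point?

No

Deleting 5 leaves 1 component (was 1) (its neighbors 1, 3 remain connected to each other), so 5 is not a cut vertex.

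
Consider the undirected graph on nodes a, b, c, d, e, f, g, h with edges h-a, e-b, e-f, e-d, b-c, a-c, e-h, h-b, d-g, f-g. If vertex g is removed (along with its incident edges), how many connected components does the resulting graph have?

1

With g gone, the remaining components are: {a, b, c, d, e, f, h}.
That is 1 component.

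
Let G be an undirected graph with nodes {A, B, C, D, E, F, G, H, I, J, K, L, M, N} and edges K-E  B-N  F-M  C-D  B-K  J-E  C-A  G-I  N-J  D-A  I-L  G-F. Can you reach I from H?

The component containing H is {H}, and I is not in it.

No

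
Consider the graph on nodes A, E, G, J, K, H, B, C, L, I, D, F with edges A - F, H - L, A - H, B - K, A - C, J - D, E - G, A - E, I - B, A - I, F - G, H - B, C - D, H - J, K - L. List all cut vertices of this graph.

Removing A increases the component count from 1 to 2, so A is a cut vertex.
By contrast removing J leaves 1 component; it is not a cut vertex. No other vertex is a cut vertex either.

A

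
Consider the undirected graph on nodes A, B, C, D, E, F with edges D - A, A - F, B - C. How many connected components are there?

E is isolated — a component by itself.
Starting from B we can reach B, C. That is one component of size 2.
Starting from A we can reach A, D, F. That is one component of size 3.
Total: 3 components.

3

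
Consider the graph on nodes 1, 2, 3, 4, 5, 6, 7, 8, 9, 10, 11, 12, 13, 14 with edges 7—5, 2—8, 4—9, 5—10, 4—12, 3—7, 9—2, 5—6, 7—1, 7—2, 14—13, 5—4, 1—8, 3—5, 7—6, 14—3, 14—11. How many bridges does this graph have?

5

The edges on the cycle 3-7-1-8-2-9-4-5-3 are not bridges since each lies on that cycle.
But removing 11—14 disconnects 11 from 14; removing 3—14 disconnects 3 from 14; removing 10—5 disconnects 10 from 5; removing 12—4 disconnects 12 from 4 — these are bridges.
In total 5 edges are bridges.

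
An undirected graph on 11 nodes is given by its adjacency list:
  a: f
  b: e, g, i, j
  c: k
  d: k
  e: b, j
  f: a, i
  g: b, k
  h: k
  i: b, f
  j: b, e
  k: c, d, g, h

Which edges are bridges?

a-f, b-g, b-i, c-k, d-k, f-i, g-k, h-k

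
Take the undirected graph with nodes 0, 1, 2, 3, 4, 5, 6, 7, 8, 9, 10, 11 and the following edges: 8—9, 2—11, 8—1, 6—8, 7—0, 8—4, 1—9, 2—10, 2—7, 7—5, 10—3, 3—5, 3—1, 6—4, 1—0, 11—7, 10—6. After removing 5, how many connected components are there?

With 5 gone, the remaining components are: {0, 1, 2, 3, 4, 6, 7, 8, 9, 10, 11}.
That is 1 component.

1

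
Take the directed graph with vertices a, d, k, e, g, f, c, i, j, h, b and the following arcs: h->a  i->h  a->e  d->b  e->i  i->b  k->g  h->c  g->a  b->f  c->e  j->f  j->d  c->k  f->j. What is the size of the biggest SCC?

7

{a, c, e, g, h, i, k} are all mutually reachable — one SCC of size 7.
{b, d, f, j} are all mutually reachable — one SCC of size 4.
The largest has 7 vertices.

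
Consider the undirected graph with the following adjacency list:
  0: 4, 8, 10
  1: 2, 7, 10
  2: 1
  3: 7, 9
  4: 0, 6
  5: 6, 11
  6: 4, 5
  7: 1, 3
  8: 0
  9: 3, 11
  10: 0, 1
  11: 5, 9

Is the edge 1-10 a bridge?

After removing 1-10, the path 1-7-3-9-11-5-6-4-0-10 still connects them, so the edge is not a bridge.

No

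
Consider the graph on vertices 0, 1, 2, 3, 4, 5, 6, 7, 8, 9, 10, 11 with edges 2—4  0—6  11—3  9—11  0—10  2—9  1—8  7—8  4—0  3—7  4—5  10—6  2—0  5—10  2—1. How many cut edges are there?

The edges on the cycle 2-4-5-10-6-0-2 are not bridges since each lies on that cycle.
Every edge lies on some cycle, so there are no bridges.

0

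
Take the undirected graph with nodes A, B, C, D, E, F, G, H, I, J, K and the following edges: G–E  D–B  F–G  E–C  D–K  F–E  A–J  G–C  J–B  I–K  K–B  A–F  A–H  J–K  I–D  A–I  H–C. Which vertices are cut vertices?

A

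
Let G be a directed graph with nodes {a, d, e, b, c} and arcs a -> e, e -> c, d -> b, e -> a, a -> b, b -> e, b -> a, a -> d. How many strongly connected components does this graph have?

2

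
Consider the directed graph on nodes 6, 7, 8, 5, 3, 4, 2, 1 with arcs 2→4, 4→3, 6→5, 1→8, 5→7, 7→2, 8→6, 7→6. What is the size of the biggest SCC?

3

{5, 6, 7} are all mutually reachable — one SCC of size 3.
{1} is an SCC by itself.
{4} is an SCC by itself.
{8} is an SCC by itself.
{2} is an SCC by itself.
(and 1 more singleton SCC)
The largest has 3 vertices.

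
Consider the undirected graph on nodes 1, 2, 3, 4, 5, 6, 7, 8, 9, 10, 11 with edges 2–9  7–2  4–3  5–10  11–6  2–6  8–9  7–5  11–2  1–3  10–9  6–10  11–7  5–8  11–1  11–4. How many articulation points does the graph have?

1

Removing 11 increases the component count from 1 to 2, so 11 is a cut vertex.
By contrast removing 2 leaves 1 component; it is not a cut vertex. No other vertex is a cut vertex either.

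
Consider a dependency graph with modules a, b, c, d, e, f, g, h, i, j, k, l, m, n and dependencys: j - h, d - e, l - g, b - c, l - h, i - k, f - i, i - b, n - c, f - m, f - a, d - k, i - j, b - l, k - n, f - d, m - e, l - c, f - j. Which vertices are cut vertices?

Removing f increases the component count from 1 to 2, so f is a cut vertex.
Removing l increases the component count from 1 to 2, so l is a cut vertex.
By contrast removing j leaves 1 component; it is not a cut vertex. No other vertex is a cut vertex either.

f, l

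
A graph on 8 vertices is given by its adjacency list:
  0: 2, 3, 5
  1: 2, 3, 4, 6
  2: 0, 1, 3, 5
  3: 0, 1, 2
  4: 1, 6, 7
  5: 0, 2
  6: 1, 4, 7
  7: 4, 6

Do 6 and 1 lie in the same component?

Yes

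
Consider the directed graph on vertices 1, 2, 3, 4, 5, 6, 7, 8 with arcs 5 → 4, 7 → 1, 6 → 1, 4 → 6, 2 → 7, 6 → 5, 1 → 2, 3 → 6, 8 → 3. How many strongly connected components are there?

4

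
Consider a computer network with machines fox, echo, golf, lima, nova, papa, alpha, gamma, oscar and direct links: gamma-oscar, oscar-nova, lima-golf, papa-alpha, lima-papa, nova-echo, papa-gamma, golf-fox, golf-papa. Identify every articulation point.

golf, nova, papa, gamma, oscar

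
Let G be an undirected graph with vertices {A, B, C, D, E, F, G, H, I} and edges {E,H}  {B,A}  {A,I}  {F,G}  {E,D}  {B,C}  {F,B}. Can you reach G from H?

The component containing H is {D, E, H}, and G is not in it.

No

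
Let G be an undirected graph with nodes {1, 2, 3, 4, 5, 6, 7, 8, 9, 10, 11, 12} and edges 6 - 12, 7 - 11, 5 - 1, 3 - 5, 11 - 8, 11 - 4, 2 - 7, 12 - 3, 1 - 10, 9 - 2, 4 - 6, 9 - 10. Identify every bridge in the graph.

11-8

The edges on the cycle 9-2-7-11-4-6-12-3-5-1-10-9 are not bridges since each lies on that cycle.
But removing 8 - 11 disconnects 8 from 11 — this is a bridge.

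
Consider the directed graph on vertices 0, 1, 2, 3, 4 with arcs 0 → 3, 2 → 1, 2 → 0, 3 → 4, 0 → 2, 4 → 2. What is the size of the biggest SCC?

{0, 2, 3, 4} are all mutually reachable — one SCC of size 4.
{1} is an SCC by itself.
The largest has 4 vertices.

4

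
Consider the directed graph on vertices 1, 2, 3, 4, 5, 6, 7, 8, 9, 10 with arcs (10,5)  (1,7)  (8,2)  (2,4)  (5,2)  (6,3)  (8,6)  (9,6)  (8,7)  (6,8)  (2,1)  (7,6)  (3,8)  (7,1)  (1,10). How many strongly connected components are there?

3

{1, 2, 3, 5, 6, 7, 8, 10} are all mutually reachable — one SCC of size 8.
{9} is an SCC by itself.
{4} is an SCC by itself.
That gives 3 strongly connected components.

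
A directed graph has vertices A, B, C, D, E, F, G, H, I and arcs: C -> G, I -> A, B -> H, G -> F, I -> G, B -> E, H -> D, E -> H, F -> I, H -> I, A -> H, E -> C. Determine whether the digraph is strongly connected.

There is no directed path from D to H, so the graph is not strongly connected.

No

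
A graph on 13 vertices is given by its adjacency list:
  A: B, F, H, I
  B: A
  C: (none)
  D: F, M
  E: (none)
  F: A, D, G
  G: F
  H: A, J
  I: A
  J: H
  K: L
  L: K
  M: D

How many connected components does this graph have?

4

C is isolated — a component by itself.
E is isolated — a component by itself.
Starting from K we can reach K, L. That is one component of size 2.
Starting from A we can reach A, B, D, F, G, H, I, J, M. That is one component of size 9.
Total: 4 components.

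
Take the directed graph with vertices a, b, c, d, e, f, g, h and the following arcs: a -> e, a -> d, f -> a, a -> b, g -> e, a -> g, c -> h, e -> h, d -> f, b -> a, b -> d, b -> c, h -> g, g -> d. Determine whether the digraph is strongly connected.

Yes

From h we can reach every vertex (a, b, c, d, e, f, g, h), and every vertex can reach h (a, b, c, d, e, f, g, h). So the whole graph is one strongly connected component.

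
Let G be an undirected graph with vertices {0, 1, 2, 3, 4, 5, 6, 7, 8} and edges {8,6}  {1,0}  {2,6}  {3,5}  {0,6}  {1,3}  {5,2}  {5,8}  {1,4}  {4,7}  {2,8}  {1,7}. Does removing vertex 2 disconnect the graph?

Deleting 2 leaves 1 component (was 1) (its neighbors 5, 6, 8 remain connected to each other), so 2 is not a cut vertex.

No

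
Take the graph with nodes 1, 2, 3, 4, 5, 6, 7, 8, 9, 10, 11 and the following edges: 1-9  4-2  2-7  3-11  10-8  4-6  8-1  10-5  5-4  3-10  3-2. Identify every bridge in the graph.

The edges on the cycle 3-10-5-4-2-3 are not bridges since each lies on that cycle.
But removing 1-9 disconnects 1 from 9; removing 6-4 disconnects 6 from 4; removing 8-1 disconnects 8 from 1; removing 10-8 disconnects 10 from 8 — these are bridges.
In total 6 edges are bridges.

1-8, 1-9, 10-8, 11-3, 2-7, 4-6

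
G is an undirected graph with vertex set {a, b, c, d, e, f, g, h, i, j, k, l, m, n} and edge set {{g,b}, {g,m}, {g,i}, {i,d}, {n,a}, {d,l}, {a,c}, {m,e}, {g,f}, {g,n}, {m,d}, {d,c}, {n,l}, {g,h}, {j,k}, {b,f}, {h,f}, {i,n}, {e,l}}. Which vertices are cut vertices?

g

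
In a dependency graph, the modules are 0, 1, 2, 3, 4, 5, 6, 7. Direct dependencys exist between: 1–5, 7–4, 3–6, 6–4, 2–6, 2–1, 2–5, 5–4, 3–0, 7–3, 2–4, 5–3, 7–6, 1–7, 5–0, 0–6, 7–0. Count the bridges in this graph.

The edges on the cycle 2-1-7-3-5-2 are not bridges since each lies on that cycle.
Every edge lies on some cycle, so there are no bridges.

0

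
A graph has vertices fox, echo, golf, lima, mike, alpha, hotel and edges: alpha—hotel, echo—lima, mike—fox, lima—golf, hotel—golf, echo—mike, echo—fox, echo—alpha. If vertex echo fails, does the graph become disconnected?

Deleting echo raises the number of components from 1 to 2, so echo is a cut vertex.

Yes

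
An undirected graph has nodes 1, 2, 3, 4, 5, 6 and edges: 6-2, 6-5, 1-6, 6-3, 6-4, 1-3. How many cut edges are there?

3

The edges on the cycle 1-6-3-1 are not bridges since each lies on that cycle.
But removing 6-4 disconnects 6 from 4; removing 6-2 disconnects 6 from 2; removing 6-5 disconnects 6 from 5 — these are bridges.
That makes 3 bridges.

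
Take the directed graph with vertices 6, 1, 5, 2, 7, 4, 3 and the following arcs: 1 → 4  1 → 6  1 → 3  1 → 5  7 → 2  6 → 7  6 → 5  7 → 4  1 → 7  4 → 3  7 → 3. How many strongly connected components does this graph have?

7

{5} is an SCC by itself.
{1} is an SCC by itself.
{7} is an SCC by itself.
{4} is an SCC by itself.
{3} is an SCC by itself.
(and 2 more singleton SCCs)
That gives 7 strongly connected components.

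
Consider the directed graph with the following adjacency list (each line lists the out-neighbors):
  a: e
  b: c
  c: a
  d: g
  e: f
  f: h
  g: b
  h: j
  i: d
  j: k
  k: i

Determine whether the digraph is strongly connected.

From b we can reach every vertex (a, b, c, d, e, f, g, h, i, j, k), and every vertex can reach b (a, b, c, d, e, f, g, h, i, j, k). So the whole graph is one strongly connected component.

Yes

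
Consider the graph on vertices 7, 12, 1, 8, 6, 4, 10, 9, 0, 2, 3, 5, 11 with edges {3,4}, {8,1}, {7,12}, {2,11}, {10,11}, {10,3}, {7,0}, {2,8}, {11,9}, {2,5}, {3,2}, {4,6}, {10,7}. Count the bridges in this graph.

The edges on the cycle 10-3-2-11-10 are not bridges since each lies on that cycle.
But removing 8—1 disconnects 8 from 1; removing 9—11 disconnects 9 from 11; removing 10—7 disconnects 10 from 7; removing 4—6 disconnects 4 from 6 — these are bridges.
In total 9 edges are bridges.

9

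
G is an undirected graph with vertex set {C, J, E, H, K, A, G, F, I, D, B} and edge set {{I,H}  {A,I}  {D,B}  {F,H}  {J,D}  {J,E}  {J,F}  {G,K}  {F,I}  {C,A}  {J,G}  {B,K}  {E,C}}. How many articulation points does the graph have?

1

Removing J increases the component count from 1 to 2, so J is a cut vertex.
By contrast removing I leaves 1 component; it is not a cut vertex. No other vertex is a cut vertex either.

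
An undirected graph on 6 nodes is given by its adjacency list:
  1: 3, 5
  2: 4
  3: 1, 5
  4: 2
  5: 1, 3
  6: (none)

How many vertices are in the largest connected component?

6 is isolated — a component by itself.
Starting from 2 we can reach 2, 4. That is one component of size 2.
Starting from 1 we can reach 1, 3, 5. That is one component of size 3.
The largest has 3 vertices.

3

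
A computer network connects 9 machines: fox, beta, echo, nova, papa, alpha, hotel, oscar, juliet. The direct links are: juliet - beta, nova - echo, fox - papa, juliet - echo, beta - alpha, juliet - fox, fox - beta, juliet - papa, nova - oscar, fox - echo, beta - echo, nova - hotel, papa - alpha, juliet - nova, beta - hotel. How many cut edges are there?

1

The edges on the cycle juliet-fox-echo-beta-juliet are not bridges since each lies on that cycle.
But removing oscar - nova disconnects oscar from nova — this is a bridge.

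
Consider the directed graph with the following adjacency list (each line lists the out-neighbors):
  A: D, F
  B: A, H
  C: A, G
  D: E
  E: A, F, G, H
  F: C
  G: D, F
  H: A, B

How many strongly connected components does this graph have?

{A, B, C, D, E, F, G, H} are all mutually reachable — one SCC of size 8.
That gives 1 strongly connected component.

1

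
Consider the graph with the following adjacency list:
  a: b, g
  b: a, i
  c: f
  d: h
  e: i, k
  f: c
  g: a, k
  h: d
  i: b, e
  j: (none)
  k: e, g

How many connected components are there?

j is isolated — a component by itself.
Starting from c we can reach c, f. That is one component of size 2.
Starting from d we can reach d, h. That is one component of size 2.
Starting from a we can reach a, b, e, g, i, k. That is one component of size 6.
Total: 4 components.

4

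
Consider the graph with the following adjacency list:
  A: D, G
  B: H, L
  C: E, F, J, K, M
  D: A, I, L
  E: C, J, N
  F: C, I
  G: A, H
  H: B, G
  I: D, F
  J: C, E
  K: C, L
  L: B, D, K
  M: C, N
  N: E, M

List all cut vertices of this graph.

Removing C increases the component count from 1 to 2, so C is a cut vertex.
By contrast removing B leaves 1 component; it is not a cut vertex. No other vertex is a cut vertex either.

C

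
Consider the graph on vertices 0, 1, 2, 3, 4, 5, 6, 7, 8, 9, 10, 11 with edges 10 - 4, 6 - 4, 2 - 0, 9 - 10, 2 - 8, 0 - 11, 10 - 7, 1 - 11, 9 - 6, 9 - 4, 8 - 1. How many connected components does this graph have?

5 is isolated — a component by itself.
3 is isolated — a component by itself.
Starting from 4 we can reach 4, 6, 7, 9, 10. That is one component of size 5.
Starting from 0 we can reach 0, 1, 2, 8, 11. That is one component of size 5.
Total: 4 components.

4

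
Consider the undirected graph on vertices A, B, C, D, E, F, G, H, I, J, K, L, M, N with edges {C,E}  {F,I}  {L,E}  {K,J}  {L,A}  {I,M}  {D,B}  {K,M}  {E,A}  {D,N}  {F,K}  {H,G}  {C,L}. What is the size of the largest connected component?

5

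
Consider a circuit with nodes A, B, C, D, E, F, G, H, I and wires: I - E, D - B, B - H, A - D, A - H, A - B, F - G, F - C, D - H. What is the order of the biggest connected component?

Starting from E we can reach E, I. That is one component of size 2.
Starting from C we can reach C, F, G. That is one component of size 3.
Starting from A we can reach A, B, D, H. That is one component of size 4.
The largest has 4 vertices.

4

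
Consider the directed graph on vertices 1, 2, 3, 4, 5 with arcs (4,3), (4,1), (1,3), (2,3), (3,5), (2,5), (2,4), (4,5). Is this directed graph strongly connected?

There is no directed path from 1 to 2, so the graph is not strongly connected.

No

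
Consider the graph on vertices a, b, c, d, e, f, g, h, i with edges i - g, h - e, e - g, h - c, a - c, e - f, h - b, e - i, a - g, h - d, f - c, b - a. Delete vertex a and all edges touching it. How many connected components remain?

1

With a gone, the remaining components are: {b, c, d, e, f, g, h, i}.
That is 1 component.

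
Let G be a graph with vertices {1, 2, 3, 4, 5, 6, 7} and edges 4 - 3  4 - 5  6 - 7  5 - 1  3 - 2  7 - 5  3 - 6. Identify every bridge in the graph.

The edges on the cycle 4-3-6-7-5-4 are not bridges since each lies on that cycle.
But removing 3 - 2 disconnects 3 from 2; removing 5 - 1 disconnects 5 from 1 — these are bridges.

1-5, 2-3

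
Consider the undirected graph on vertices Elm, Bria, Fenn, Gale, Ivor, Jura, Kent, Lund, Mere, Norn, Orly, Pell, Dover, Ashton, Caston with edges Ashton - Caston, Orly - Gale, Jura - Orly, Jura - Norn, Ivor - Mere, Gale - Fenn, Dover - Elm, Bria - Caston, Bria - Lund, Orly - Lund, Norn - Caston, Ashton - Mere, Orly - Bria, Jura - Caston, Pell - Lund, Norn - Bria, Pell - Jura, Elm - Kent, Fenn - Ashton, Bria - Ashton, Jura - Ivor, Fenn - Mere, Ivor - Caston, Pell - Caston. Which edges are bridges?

Dover-Elm, Elm-Kent

The edges on the cycle Jura-Norn-Caston-Ivor-Jura are not bridges since each lies on that cycle.
But removing Elm - Kent disconnects Elm from Kent; removing Dover - Elm disconnects Dover from Elm — these are bridges.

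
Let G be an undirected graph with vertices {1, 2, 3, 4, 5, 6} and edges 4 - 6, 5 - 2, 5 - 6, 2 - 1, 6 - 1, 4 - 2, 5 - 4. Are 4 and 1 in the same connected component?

From 4 we can reach 1, 2, 4, 5, 6, which includes 1.

Yes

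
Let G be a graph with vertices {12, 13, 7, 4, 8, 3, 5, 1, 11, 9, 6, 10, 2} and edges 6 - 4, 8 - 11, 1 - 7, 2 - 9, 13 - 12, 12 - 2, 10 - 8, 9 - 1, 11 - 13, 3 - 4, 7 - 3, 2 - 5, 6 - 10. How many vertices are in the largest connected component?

13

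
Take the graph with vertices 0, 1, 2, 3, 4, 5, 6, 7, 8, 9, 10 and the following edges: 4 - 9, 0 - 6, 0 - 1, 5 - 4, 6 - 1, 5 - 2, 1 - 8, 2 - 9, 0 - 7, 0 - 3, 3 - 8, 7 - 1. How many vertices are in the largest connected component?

6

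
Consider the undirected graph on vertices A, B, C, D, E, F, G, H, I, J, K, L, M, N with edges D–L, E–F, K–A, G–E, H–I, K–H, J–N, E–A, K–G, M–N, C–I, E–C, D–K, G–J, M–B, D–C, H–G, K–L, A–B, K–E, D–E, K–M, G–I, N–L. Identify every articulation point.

E

Removing E increases the component count from 1 to 2, so E is a cut vertex.
By contrast removing F leaves 1 component; it is not a cut vertex. No other vertex is a cut vertex either.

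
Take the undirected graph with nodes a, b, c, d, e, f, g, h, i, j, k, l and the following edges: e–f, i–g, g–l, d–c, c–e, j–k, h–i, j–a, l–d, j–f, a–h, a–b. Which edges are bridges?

a-b, j-k

The edges on the cycle j-a-h-i-g-l-d-c-e-f-j are not bridges since each lies on that cycle.
But removing a–b disconnects a from b; removing j–k disconnects j from k — these are bridges.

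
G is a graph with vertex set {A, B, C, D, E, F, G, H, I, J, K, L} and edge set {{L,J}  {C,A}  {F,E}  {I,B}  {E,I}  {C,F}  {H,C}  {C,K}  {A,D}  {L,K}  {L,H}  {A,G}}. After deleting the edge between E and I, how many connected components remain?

2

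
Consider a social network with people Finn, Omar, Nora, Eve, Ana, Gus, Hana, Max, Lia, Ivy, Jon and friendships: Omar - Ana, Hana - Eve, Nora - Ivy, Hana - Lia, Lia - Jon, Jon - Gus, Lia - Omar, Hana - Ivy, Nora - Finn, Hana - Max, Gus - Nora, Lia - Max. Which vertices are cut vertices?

Lia, Hana, Nora, Omar

Removing Lia increases the component count from 1 to 2, so Lia is a cut vertex.
Removing Hana increases the component count from 1 to 2, so Hana is a cut vertex.
Removing Nora increases the component count from 1 to 2, so Nora is a cut vertex.
Likewise Omar is a cut vertex.
By contrast removing Jon leaves 1 component; it is not a cut vertex. No other vertex is a cut vertex either.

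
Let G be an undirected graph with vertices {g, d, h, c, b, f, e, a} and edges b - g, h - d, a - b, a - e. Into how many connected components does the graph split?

4

c is isolated — a component by itself.
f is isolated — a component by itself.
Starting from d we can reach d, h. That is one component of size 2.
Starting from a we can reach a, b, e, g. That is one component of size 4.
Total: 4 components.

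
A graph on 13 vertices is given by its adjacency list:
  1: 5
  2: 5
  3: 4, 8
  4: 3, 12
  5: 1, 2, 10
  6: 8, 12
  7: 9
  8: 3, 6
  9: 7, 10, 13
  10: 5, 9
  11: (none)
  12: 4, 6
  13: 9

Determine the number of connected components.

11 is isolated — a component by itself.
Starting from 3 we can reach 3, 4, 6, 8, 12. That is one component of size 5.
Starting from 1 we can reach 1, 2, 5, 7, 9, 10, 13. That is one component of size 7.
Total: 3 components.

3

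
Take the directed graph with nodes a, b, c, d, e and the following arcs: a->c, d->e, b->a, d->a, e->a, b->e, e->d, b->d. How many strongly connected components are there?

4

{d, e} are all mutually reachable — one SCC of size 2.
{a} is an SCC by itself.
{c} is an SCC by itself.
{b} is an SCC by itself.
That gives 4 strongly connected components.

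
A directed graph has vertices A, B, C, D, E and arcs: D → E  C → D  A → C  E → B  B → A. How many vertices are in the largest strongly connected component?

5

{A, B, C, D, E} are all mutually reachable — one SCC of size 5.
The largest has 5 vertices.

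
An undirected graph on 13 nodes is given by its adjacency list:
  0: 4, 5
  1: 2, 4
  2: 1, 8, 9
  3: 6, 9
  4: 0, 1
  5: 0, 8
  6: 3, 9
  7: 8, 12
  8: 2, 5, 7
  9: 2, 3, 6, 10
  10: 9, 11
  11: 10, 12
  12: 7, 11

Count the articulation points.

1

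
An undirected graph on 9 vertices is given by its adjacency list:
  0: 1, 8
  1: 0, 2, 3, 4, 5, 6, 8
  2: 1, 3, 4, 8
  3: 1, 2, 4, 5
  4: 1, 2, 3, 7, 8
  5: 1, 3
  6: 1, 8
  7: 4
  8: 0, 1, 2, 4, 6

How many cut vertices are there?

1

Removing 4 increases the component count from 1 to 2, so 4 is a cut vertex.
By contrast removing 3 leaves 1 component; it is not a cut vertex. No other vertex is a cut vertex either.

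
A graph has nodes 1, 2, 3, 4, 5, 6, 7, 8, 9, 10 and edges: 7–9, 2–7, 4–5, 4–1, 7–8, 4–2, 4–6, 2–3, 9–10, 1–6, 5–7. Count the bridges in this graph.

4

The edges on the cycle 4-2-7-5-4 are not bridges since each lies on that cycle.
But removing 3–2 disconnects 3 from 2; removing 10–9 disconnects 10 from 9; removing 7–9 disconnects 7 from 9; removing 7–8 disconnects 7 from 8 — these are bridges.
That makes 4 bridges.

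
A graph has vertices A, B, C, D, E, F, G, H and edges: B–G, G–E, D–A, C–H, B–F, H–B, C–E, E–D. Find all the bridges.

The edges on the cycle C-H-B-G-E-C are not bridges since each lies on that cycle.
But removing D–A disconnects D from A; removing E–D disconnects E from D; removing B–F disconnects B from F — these are bridges.

A-D, B-F, D-E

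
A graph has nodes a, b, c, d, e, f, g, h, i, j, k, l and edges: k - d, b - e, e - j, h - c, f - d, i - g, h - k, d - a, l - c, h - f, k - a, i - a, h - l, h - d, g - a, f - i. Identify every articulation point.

e, h

Removing e increases the component count from 2 to 3, so e is a cut vertex.
Removing h increases the component count from 2 to 3, so h is a cut vertex.
By contrast removing l leaves 2 components; it is not a cut vertex. No other vertex is a cut vertex either.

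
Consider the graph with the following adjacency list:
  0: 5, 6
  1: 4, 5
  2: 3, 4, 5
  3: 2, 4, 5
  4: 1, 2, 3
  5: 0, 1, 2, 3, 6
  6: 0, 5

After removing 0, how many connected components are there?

With 0 gone, the remaining components are: {1, 2, 3, 4, 5, 6}.
That is 1 component.

1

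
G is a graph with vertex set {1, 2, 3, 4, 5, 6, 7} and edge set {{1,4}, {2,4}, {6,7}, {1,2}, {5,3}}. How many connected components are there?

3

Starting from 3 we can reach 3, 5. That is one component of size 2.
Starting from 6 we can reach 6, 7. That is one component of size 2.
Starting from 1 we can reach 1, 2, 4. That is one component of size 3.
Total: 3 components.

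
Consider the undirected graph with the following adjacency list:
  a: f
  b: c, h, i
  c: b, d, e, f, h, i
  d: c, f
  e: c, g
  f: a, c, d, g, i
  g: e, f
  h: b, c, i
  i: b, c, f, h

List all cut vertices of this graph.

f

Removing f increases the component count from 1 to 2, so f is a cut vertex.
By contrast removing d leaves 1 component; it is not a cut vertex. No other vertex is a cut vertex either.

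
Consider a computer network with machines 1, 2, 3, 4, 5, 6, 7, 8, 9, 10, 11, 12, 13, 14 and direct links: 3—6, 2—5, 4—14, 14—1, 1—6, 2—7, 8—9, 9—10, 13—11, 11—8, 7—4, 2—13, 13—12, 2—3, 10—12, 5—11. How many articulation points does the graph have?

Removing 2 increases the component count from 1 to 2, so 2 is a cut vertex.
By contrast removing 8 leaves 1 component; it is not a cut vertex. No other vertex is a cut vertex either.

1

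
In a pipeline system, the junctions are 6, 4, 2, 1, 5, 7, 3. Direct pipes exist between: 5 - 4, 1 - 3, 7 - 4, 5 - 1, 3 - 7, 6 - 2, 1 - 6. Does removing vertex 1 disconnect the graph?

Yes

Deleting 1 raises the number of components from 1 to 2, so 1 is a cut vertex.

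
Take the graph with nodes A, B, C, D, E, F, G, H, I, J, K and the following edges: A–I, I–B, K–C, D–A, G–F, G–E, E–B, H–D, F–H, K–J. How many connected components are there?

2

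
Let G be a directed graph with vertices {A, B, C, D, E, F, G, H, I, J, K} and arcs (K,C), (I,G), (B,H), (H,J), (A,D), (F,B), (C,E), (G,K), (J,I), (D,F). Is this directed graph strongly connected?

There is no directed path from I to F, so the graph is not strongly connected.

No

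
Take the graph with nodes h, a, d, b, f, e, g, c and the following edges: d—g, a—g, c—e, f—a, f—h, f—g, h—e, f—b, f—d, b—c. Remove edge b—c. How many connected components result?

b and c are still connected via b-f-h-e-c, so the component count stays at 1.

1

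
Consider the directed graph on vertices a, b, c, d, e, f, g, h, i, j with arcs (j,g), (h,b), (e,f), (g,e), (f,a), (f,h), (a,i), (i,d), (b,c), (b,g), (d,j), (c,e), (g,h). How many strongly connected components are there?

1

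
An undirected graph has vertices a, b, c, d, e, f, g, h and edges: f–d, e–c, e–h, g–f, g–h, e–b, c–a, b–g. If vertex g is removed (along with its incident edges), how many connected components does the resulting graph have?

2

With g gone, the remaining components are: {d, f}; {a, b, c, e, h}.
That is 2 components.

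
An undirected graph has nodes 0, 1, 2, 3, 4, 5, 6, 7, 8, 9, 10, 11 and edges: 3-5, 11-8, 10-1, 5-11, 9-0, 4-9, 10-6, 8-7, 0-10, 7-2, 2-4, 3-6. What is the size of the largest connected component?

Starting from 0 we can reach 0, 1, 2, 3, 4, 5, 6, 7, 8, 9, 10, 11. That is one component of size 12.
The largest has 12 vertices.

12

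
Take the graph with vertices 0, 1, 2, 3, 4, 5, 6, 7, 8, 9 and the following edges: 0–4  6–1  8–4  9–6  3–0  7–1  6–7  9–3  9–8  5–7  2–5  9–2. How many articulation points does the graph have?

Removing 9 increases the component count from 1 to 2, so 9 is a cut vertex.
By contrast removing 3 leaves 1 component; it is not a cut vertex. No other vertex is a cut vertex either.

1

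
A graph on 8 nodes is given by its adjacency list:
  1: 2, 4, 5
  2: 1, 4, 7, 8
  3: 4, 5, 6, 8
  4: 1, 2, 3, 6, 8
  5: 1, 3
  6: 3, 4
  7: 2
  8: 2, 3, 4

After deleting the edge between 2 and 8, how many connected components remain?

1

2 and 8 are still connected via 2-4-8, so the component count stays at 1.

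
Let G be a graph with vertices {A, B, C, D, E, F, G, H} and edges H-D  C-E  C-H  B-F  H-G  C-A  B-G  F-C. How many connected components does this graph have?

Starting from A we can reach A, B, C, D, E, F, G, H. That is one component of size 8.
Total: 1 component.

1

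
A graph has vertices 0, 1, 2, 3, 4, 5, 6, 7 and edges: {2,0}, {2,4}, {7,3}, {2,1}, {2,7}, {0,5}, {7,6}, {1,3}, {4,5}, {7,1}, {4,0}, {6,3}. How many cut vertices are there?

Removing 2 increases the component count from 1 to 2, so 2 is a cut vertex.
By contrast removing 1 leaves 1 component; it is not a cut vertex. No other vertex is a cut vertex either.

1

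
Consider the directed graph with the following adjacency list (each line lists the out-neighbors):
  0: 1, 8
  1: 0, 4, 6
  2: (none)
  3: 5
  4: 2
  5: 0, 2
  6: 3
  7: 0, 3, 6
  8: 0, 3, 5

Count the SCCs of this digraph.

{0, 1, 3, 5, 6, 8} are all mutually reachable — one SCC of size 6.
{4} is an SCC by itself.
{7} is an SCC by itself.
{2} is an SCC by itself.
That gives 4 strongly connected components.

4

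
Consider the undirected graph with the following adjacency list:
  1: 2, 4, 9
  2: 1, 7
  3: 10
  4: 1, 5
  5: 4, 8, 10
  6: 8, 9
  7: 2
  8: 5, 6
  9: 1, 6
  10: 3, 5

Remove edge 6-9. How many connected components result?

1

6 and 9 are still connected via 6-8-5-4-1-9, so the component count stays at 1.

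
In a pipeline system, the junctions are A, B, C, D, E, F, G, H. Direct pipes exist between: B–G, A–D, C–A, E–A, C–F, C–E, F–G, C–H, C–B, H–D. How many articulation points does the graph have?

1

Removing C increases the component count from 1 to 2, so C is a cut vertex.
By contrast removing D leaves 1 component; it is not a cut vertex. No other vertex is a cut vertex either.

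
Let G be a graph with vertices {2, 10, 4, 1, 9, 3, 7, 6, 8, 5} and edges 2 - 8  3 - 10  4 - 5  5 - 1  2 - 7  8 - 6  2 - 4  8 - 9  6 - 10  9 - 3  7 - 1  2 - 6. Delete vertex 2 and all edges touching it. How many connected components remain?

2

With 2 gone, the remaining components are: {1, 4, 5, 7}; {3, 6, 8, 9, 10}.
That is 2 components.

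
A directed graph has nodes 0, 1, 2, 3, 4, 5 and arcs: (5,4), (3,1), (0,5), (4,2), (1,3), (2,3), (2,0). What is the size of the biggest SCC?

{0, 2, 4, 5} are all mutually reachable — one SCC of size 4.
{1, 3} are all mutually reachable — one SCC of size 2.
The largest has 4 vertices.

4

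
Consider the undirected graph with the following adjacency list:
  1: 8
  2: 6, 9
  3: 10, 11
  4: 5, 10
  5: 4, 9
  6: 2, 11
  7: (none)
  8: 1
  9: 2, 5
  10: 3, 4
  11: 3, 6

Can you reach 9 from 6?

From 6 we can reach 2, 3, 4, 5, 6, 9, 10, 11, which includes 9.

Yes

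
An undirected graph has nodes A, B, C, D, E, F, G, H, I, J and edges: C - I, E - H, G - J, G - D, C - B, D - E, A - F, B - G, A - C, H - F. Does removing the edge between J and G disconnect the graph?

Yes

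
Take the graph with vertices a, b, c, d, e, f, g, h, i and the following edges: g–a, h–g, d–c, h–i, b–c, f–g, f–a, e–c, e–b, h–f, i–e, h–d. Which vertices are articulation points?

h

Removing h increases the component count from 1 to 2, so h is a cut vertex.
By contrast removing a leaves 1 component; it is not a cut vertex. No other vertex is a cut vertex either.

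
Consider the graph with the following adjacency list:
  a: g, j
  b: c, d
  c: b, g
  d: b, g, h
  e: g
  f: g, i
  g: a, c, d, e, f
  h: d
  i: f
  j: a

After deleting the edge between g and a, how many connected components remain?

Before removal there is 1 component.
g-a is a bridge — removing it separates g's side from a's side.
After removal: 2 components.

2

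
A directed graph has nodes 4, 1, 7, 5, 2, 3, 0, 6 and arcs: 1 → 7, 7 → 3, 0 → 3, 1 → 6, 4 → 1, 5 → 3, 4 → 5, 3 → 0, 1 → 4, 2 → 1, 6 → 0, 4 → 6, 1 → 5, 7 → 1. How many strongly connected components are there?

5

{1, 4, 7} are all mutually reachable — one SCC of size 3.
{0, 3} are all mutually reachable — one SCC of size 2.
{2} is an SCC by itself.
{5} is an SCC by itself.
{6} is an SCC by itself.
That gives 5 strongly connected components.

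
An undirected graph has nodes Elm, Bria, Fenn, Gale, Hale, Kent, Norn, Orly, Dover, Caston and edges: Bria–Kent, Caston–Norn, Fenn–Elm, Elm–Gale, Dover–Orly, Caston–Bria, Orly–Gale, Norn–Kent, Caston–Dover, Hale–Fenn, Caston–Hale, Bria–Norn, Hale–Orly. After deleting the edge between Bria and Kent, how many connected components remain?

1

Bria and Kent are still connected via Bria-Norn-Kent, so the component count stays at 1.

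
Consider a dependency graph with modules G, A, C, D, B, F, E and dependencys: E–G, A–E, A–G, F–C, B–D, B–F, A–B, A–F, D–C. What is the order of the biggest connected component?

7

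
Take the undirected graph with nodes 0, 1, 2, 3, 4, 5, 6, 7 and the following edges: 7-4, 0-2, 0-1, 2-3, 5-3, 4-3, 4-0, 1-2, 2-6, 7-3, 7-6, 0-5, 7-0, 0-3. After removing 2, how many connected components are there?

1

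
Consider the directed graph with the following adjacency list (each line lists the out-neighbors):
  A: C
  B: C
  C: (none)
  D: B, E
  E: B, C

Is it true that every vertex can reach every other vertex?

There is no directed path from A to E, so the graph is not strongly connected.

No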